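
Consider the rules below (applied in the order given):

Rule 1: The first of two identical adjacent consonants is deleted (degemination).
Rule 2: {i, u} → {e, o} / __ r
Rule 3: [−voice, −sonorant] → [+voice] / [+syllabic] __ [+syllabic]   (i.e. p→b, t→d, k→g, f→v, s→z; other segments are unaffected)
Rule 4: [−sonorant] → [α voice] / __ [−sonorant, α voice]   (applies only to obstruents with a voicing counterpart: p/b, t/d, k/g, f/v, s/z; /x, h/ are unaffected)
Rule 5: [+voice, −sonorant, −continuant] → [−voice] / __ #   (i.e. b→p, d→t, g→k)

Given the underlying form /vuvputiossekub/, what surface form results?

Rule 1 (degemination): /ss/ is a geminate; the first /s/ deletes. /vuvputiossekub/ → vuvputiosekub.
Rule 2 (pre-rhotic lowering): no segment meets the environment; /vuvputiosekub/ is unchanged.
Rule 3 (intervocalic voicing): /t/ is a voiceless obstruent between vowels /u/ and /i/, so it voices to [d]. /s/ is a voiceless obstruent between vowels /o/ and /e/, so it voices to [z]. /k/ is a voiceless obstruent between vowels /e/ and /u/, so it voices to [g]. /vuvputiosekub/ → vuvpudiozegub.
Rule 4 (regressive voicing assimilation): /v/ precedes the voiceless obstruent /p/, so it devoices to [f] by assimilation. /vuvpudiozegub/ → vufpudiozegub.
Rule 5 (final devoicing): /b/ is a voiced stop in word-final position, so it devoices to [p]. /vufpudiozegub/ → vufpudiozegup.

vufpudiozegup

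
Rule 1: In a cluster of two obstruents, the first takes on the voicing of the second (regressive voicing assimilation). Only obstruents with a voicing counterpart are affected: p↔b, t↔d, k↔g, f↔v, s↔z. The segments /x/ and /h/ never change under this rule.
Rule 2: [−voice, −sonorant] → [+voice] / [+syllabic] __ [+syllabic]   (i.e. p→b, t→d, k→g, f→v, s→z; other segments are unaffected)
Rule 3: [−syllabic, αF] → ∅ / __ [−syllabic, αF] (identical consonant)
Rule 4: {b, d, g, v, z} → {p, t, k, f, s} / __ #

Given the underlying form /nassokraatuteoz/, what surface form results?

nasokraadudeos

Rule 1 (regressive voicing assimilation): no segment meets the environment; /nassokraatuteoz/ is unchanged.
Rule 2 (intervocalic voicing): /t/ is a voiceless obstruent between vowels /a/ and /u/, so it voices to [d]. /t/ is a voiceless obstruent between vowels /u/ and /e/, so it voices to [d]. /nassokraatuteoz/ → nassokraadudeoz.
Rule 3 (degemination): /ss/ is a geminate; the first /s/ deletes. /nassokraadudeoz/ → nasokraadudeoz.
Rule 4 (final devoicing): /z/ is a voiced obstruent in word-final position, so it devoices to [s]. /nasokraadudeoz/ → nasokraadudeos.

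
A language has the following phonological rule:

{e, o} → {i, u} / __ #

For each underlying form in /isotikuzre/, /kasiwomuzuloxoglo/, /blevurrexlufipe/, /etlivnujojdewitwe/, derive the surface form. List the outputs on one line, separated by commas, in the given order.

/isotikuzre/: /e/ is a mid vowel in word-final position, so it raises to [i]. → [isotikuzri].
/kasiwomuzuloxoglo/: /o/ is a mid vowel in word-final position, so it raises to [u]. → [kasiwomuzuloxoglu].
/blevurrexlufipe/: /e/ is a mid vowel in word-final position, so it raises to [i]. → [blevurrexlufipi].
/etlivnujojdewitwe/: /e/ is a mid vowel in word-final position, so it raises to [i]. → [etlivnujojdewitwi].

isotikuzri, kasiwomuzuloxoglu, blevurrexlufipi, etlivnujojdewitwi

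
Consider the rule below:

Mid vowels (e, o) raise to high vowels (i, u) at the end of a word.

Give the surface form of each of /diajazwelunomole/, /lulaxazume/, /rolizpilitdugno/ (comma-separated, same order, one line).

/diajazwelunomole/: /e/ is a mid vowel in word-final position, so it raises to [i]. → [diajazwelunomoli].
/lulaxazume/: /e/ is a mid vowel in word-final position, so it raises to [i]. → [lulaxazumi].
/rolizpilitdugno/: /o/ is a mid vowel in word-final position, so it raises to [u]. → [rolizpilitdugnu].

diajazwelunomoli, lulaxazumi, rolizpilitdugnu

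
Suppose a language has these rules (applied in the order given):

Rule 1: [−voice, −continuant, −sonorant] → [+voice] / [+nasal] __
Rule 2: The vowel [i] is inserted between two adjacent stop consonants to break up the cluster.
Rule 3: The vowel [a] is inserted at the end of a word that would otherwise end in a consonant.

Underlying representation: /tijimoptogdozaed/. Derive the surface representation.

tijimopitogidozaeda

Rule 1 (post-nasal voicing): no segment meets the environment; /tijimoptogdozaed/ is unchanged.
Rule 2 (stop-cluster i-epenthesis): /p/ and /t/ form a stop–stop cluster, so [i] is inserted between them. /g/ and /d/ form a stop–stop cluster, so [i] is inserted between them. /tijimoptogdozaed/ → tijimopitogidozaed.
Rule 3 (final a-epenthesis): the form ends in the consonant /d/, so [a] is inserted word-finally. /tijimopitogidozaed/ → tijimopitogidozaeda.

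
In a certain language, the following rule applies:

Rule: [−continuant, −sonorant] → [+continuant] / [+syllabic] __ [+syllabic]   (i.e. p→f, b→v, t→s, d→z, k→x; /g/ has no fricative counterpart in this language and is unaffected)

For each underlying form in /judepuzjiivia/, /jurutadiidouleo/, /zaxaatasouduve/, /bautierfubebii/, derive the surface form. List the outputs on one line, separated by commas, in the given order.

juzefuzjiivia, jurusaziizouleo, zaxaasasouzuve, bausierfuvevii

/judepuzjiivia/: /d/ is a stop between vowels /u/ and /e/, so it spirantizes to the fricative [z]. /p/ is a stop between vowels /e/ and /u/, so it spirantizes to the fricative [f]. → [juzefuzjiivia].
/jurutadiidouleo/: /t/ is a stop between vowels /u/ and /a/, so it spirantizes to the fricative [s]. /d/ is a stop between vowels /a/ and /i/, so it spirantizes to the fricative [z]. /d/ is a stop between vowels /i/ and /o/, so it spirantizes to the fricative [z]. → [jurusaziizouleo].
/zaxaatasouduve/: /t/ is a stop between vowels /a/ and /a/, so it spirantizes to the fricative [s]. /d/ is a stop between vowels /u/ and /u/, so it spirantizes to the fricative [z]. → [zaxaasasouzuve].
/bautierfubebii/: /t/ is a stop between vowels /u/ and /i/, so it spirantizes to the fricative [s]. /b/ is a stop between vowels /u/ and /e/, so it spirantizes to the fricative [v]. /b/ is a stop between vowels /e/ and /i/, so it spirantizes to the fricative [v]. → [bausierfuvevii].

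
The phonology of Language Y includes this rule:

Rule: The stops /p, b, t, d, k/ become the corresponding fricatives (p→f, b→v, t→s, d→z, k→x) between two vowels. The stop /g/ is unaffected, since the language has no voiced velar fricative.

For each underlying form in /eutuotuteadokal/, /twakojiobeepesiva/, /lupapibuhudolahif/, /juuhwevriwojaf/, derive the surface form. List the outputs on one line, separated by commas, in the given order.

eusuosuseazoxal, twaxojioveefesiva, lufafivuhuzolahif, juuhwevriwojaf

/eutuotuteadokal/: /t/ is a stop between vowels /u/ and /u/, so it spirantizes to the fricative [s]. /t/ is a stop between vowels /o/ and /u/, so it spirantizes to the fricative [s]. /t/ is a stop between vowels /u/ and /e/, so it spirantizes to the fricative [s]. /d/ is a stop between vowels /a/ and /o/, so it spirantizes to the fricative [z]. /k/ is a stop between vowels /o/ and /a/, so it spirantizes to the fricative [x]. → [eusuosuseazoxal].
/twakojiobeepesiva/: /k/ is a stop between vowels /a/ and /o/, so it spirantizes to the fricative [x]. /b/ is a stop between vowels /o/ and /e/, so it spirantizes to the fricative [v]. /p/ is a stop between vowels /e/ and /e/, so it spirantizes to the fricative [f]. → [twaxojioveefesiva].
/lupapibuhudolahif/: /p/ is a stop between vowels /u/ and /a/, so it spirantizes to the fricative [f]. /p/ is a stop between vowels /a/ and /i/, so it spirantizes to the fricative [f]. /b/ is a stop between vowels /i/ and /u/, so it spirantizes to the fricative [v]. /d/ is a stop between vowels /u/ and /o/, so it spirantizes to the fricative [z]. → [lufafivuhuzolahif].
/juuhwevriwojaf/: the rule's environment is not met; surfaces unchanged as [juuhwevriwojaf].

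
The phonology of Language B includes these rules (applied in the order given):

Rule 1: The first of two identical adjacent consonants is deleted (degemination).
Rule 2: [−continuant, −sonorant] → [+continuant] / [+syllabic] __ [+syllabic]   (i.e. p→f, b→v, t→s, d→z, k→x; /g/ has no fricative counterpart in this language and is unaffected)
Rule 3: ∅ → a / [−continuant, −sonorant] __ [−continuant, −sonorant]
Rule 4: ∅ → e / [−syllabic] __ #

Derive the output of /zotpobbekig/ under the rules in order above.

Rule 1 (degemination): /bb/ is a geminate; the first /b/ deletes. /zotpobbekig/ → zotpobekig.
Rule 2 (intervocalic spirantization): /b/ is a stop between vowels /o/ and /e/, so it spirantizes to the fricative [v]. /k/ is a stop between vowels /e/ and /i/, so it spirantizes to the fricative [x]. /zotpobekig/ → zotpovexig.
Rule 3 (stop-cluster a-epenthesis): /t/ and /p/ form a stop–stop cluster, so [a] is inserted between them. /zotpovexig/ → zotapovexig.
Rule 4 (final e-epenthesis): the form ends in the consonant /g/, so [e] is inserted word-finally. /zotapovexig/ → zotapovexige.

zotapovexige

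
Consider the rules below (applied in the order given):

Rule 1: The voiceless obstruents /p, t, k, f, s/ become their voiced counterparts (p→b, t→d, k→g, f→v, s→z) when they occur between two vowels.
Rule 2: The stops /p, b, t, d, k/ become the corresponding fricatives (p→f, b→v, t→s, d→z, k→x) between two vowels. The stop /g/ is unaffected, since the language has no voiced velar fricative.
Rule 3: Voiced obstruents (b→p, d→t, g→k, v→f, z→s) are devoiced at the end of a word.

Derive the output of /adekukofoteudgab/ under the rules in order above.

Rule 1 (intervocalic voicing): /k/ is a voiceless obstruent between vowels /e/ and /u/, so it voices to [g]. /k/ is a voiceless obstruent between vowels /u/ and /o/, so it voices to [g]. /f/ is a voiceless obstruent between vowels /o/ and /o/, so it voices to [v]. /t/ is a voiceless obstruent between vowels /o/ and /e/, so it voices to [d]. /adekukofoteudgab/ → adegugovodeudgab.
Rule 2 (intervocalic spirantization): /d/ is a stop between vowels /a/ and /e/, so it spirantizes to the fricative [z]. /d/ is a stop between vowels /o/ and /e/, so it spirantizes to the fricative [z]. /adegugovodeudgab/ → azegugovozeudgab.
Rule 3 (final devoicing): /b/ is a voiced obstruent in word-final position, so it devoices to [p]. /azegugovozeudgab/ → azegugovozeudgap.

azegugovozeudgap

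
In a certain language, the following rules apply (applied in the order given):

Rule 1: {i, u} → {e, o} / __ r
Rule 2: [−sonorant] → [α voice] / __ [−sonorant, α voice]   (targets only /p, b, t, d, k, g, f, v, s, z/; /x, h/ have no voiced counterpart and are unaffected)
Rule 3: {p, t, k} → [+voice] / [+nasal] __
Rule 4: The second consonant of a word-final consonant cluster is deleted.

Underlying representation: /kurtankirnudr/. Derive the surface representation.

Rule 1 (pre-rhotic lowering): /u/ is a high vowel immediately before /r/, so it lowers to [o]. /i/ is a high vowel immediately before /r/, so it lowers to [e]. /kurtankirnudr/ → kortankernudr.
Rule 2 (regressive voicing assimilation): no segment meets the environment; /kortankernudr/ is unchanged.
Rule 3 (post-nasal voicing): /k/ is a voiceless stop immediately after the nasal /n/, so it voices to [g]. /kortankernudr/ → kortangernudr.
Rule 4 (final cluster simplification): /r/ is the second consonant of a word-final cluster /dr/, so it deletes. /kortangernudr/ → kortangernud.

kortangernud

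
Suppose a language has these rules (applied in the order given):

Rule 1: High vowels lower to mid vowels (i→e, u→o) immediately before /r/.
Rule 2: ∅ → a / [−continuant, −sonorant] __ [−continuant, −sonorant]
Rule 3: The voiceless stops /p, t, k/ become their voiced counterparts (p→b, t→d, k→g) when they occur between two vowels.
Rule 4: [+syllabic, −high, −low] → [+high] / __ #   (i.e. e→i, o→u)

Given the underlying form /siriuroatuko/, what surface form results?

Rule 1 (pre-rhotic lowering): /i/ is a high vowel immediately before /r/, so it lowers to [e]. /u/ is a high vowel immediately before /r/, so it lowers to [o]. /siriuroatuko/ → serioroatuko.
Rule 2 (stop-cluster a-epenthesis): no segment meets the environment; /serioroatuko/ is unchanged.
Rule 3 (intervocalic voicing): /t/ is a voiceless stop between vowels /a/ and /u/, so it voices to [d]. /k/ is a voiceless stop between vowels /u/ and /o/, so it voices to [g]. /serioroatuko/ → serioroadugo.
Rule 4 (final vowel raising): /o/ is a mid vowel in word-final position, so it raises to [u]. /serioroadugo/ → serioroadugu.

serioroadugu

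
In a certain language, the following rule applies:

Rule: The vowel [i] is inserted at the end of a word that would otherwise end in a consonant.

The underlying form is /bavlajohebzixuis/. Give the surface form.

bavlajohebzixuisi

the form ends in the consonant /s/, so [i] is inserted word-finally.
Surface form: [bavlajohebzixuisi].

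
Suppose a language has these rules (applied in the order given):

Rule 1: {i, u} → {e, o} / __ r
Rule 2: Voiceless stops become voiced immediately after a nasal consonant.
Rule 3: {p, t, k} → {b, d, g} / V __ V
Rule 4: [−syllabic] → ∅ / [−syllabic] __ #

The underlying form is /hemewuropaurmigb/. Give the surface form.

Rule 1 (pre-rhotic lowering): /u/ is a high vowel immediately before /r/, so it lowers to [o]. /u/ is a high vowel immediately before /r/, so it lowers to [o]. /hemewuropaurmigb/ → hemeworopaormigb.
Rule 2 (post-nasal voicing): no segment meets the environment; /hemeworopaormigb/ is unchanged.
Rule 3 (intervocalic voicing): /p/ is a voiceless stop between vowels /o/ and /a/, so it voices to [b]. /hemeworopaormigb/ → hemeworobaormigb.
Rule 4 (final cluster simplification): /b/ is the second consonant of a word-final cluster /gb/, so it deletes. /hemeworobaormigb/ → hemeworobaormig.

hemeworobaormig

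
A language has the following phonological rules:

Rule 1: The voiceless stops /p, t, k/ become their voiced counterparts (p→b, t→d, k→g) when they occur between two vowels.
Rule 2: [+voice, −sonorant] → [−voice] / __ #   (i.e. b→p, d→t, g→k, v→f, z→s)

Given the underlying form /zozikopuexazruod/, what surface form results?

zozigobuexazruot

Rule 1 (intervocalic voicing): /k/ is a voiceless stop between vowels /i/ and /o/, so it voices to [g]. /p/ is a voiceless stop between vowels /o/ and /u/, so it voices to [b]. /zozikopuexazruod/ → zozigobuexazruod.
Rule 2 (final devoicing): /d/ is a voiced obstruent in word-final position, so it devoices to [t]. /zozigobuexazruod/ → zozigobuexazruot.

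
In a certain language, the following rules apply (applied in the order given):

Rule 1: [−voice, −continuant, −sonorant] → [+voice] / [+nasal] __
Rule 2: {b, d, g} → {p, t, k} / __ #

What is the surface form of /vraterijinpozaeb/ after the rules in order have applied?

vraterijinbozaep

Rule 1 (post-nasal voicing): /p/ is a voiceless stop immediately after the nasal /n/, so it voices to [b]. /vraterijinpozaeb/ → vraterijinbozaeb.
Rule 2 (final devoicing): /b/ is a voiced stop in word-final position, so it devoices to [p]. /vraterijinbozaeb/ → vraterijinbozaep.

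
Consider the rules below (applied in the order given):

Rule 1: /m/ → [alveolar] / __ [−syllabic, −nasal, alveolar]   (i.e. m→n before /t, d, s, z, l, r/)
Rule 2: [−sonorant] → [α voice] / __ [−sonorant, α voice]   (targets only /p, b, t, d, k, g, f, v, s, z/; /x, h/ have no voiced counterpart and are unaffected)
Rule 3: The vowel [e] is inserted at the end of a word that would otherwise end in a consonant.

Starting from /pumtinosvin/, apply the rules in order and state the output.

puntinozvine

Rule 1 (nasal place assimilation): /m/ precedes the alveolar consonant /t/, so it assimilates in place to [n]. /pumtinosvin/ → puntinosvin.
Rule 2 (regressive voicing assimilation): /s/ precedes the voiced obstruent /v/, so it voices to [z] by assimilation. /puntinosvin/ → puntinozvin.
Rule 3 (final e-epenthesis): the form ends in the consonant /n/, so [e] is inserted word-finally. /puntinozvin/ → puntinozvine.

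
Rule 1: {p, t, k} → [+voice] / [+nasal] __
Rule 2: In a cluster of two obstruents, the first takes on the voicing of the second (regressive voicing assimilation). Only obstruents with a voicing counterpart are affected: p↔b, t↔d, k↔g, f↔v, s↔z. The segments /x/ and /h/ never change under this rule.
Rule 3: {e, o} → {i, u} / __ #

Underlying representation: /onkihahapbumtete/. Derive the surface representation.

Rule 1 (post-nasal voicing): /k/ is a voiceless stop immediately after the nasal /n/, so it voices to [g]. /t/ is a voiceless stop immediately after the nasal /m/, so it voices to [d]. /onkihahapbumtete/ → ongihahapbumdete.
Rule 2 (regressive voicing assimilation): /p/ precedes the voiced obstruent /b/, so it voices to [b] by assimilation. /ongihahapbumdete/ → ongihahabbumdete.
Rule 3 (final vowel raising): /e/ is a mid vowel in word-final position, so it raises to [i]. /ongihahabbumdete/ → ongihahabbumdeti.

ongihahabbumdeti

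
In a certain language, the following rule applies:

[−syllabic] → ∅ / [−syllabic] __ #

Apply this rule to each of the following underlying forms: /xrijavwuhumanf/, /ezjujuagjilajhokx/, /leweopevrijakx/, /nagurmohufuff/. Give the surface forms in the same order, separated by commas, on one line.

xrijavwuhuman, ezjujuagjilajhok, leweopevrijak, nagurmohufuf

/xrijavwuhumanf/: /f/ is the second consonant of a word-final cluster /nf/, so it deletes. → [xrijavwuhuman].
/ezjujuagjilajhokx/: /x/ is the second consonant of a word-final cluster /kx/, so it deletes. → [ezjujuagjilajhok].
/leweopevrijakx/: /x/ is the second consonant of a word-final cluster /kx/, so it deletes. → [leweopevrijak].
/nagurmohufuff/: /f/ is the second consonant of a word-final cluster /ff/, so it deletes. → [nagurmohufuf].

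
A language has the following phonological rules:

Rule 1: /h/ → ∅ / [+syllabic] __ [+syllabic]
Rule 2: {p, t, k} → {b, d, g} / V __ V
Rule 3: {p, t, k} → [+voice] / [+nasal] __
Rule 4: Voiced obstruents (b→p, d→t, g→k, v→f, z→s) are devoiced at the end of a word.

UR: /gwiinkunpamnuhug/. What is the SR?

Rule 1 (intervocalic h-deletion): /h/ occurs between vowels /u/ and /u/, so it deletes. /gwiinkunpamnuhug/ → gwiinkunpamnuug.
Rule 2 (intervocalic voicing): no segment meets the environment; /gwiinkunpamnuug/ is unchanged.
Rule 3 (post-nasal voicing): /k/ is a voiceless stop immediately after the nasal /n/, so it voices to [g]. /p/ is a voiceless stop immediately after the nasal /n/, so it voices to [b]. /gwiinkunpamnuug/ → gwiingunbamnuug.
Rule 4 (final devoicing): /g/ is a voiced obstruent in word-final position, so it devoices to [k]. /gwiingunbamnuug/ → gwiingunbamnuuk.

gwiingunbamnuuk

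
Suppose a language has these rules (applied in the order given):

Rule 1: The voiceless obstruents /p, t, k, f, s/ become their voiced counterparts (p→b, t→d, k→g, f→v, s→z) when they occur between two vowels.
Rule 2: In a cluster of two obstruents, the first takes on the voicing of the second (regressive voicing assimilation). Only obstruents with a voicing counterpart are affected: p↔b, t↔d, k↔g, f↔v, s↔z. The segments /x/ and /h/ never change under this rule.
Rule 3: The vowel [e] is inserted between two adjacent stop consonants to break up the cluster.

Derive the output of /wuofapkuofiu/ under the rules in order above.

wuovapekuoviu

Rule 1 (intervocalic voicing): /f/ is a voiceless obstruent between vowels /o/ and /a/, so it voices to [v]. /f/ is a voiceless obstruent between vowels /o/ and /i/, so it voices to [v]. /wuofapkuofiu/ → wuovapkuoviu.
Rule 2 (regressive voicing assimilation): no segment meets the environment; /wuovapkuoviu/ is unchanged.
Rule 3 (stop-cluster e-epenthesis): /p/ and /k/ form a stop–stop cluster, so [e] is inserted between them. /wuovapkuoviu/ → wuovapekuoviu.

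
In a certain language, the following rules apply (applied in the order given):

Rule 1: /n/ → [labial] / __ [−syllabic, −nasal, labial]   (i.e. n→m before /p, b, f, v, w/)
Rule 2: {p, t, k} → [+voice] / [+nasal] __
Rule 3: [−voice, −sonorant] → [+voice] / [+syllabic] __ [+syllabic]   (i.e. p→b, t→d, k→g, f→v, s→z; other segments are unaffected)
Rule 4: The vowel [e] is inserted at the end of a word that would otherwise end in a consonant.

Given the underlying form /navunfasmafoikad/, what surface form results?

navumfasmavoigade

Rule 1 (nasal place assimilation): /n/ precedes the labial consonant /f/, so it assimilates in place to [m]. /navunfasmafoikad/ → navumfasmafoikad.
Rule 2 (post-nasal voicing): no segment meets the environment; /navumfasmafoikad/ is unchanged.
Rule 3 (intervocalic voicing): /f/ is a voiceless obstruent between vowels /a/ and /o/, so it voices to [v]. /k/ is a voiceless obstruent between vowels /i/ and /a/, so it voices to [g]. /navumfasmafoikad/ → navumfasmavoigad.
Rule 4 (final e-epenthesis): the form ends in the consonant /d/, so [e] is inserted word-finally. /navumfasmavoigad/ → navumfasmavoigade.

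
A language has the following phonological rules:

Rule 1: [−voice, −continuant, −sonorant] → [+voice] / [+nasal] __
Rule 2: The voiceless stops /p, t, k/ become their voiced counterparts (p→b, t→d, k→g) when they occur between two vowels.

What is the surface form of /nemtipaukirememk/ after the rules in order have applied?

Rule 1 (post-nasal voicing): /t/ is a voiceless stop immediately after the nasal /m/, so it voices to [d]. /k/ is a voiceless stop immediately after the nasal /m/, so it voices to [g]. /nemtipaukirememk/ → nemdipaukirememg.
Rule 2 (intervocalic voicing): /p/ is a voiceless stop between vowels /i/ and /a/, so it voices to [b]. /k/ is a voiceless stop between vowels /u/ and /i/, so it voices to [g]. /nemdipaukirememg/ → nemdibaugirememg.

nemdibaugirememg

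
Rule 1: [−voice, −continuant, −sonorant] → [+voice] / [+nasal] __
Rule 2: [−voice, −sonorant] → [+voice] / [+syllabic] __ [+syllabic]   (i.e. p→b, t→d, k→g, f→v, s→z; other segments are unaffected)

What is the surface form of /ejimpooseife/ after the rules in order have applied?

ejimboozeive

Rule 1 (post-nasal voicing): /p/ is a voiceless stop immediately after the nasal /m/, so it voices to [b]. /ejimpooseife/ → ejimbooseife.
Rule 2 (intervocalic voicing): /s/ is a voiceless obstruent between vowels /o/ and /e/, so it voices to [z]. /f/ is a voiceless obstruent between vowels /i/ and /e/, so it voices to [v]. /ejimbooseife/ → ejimboozeive.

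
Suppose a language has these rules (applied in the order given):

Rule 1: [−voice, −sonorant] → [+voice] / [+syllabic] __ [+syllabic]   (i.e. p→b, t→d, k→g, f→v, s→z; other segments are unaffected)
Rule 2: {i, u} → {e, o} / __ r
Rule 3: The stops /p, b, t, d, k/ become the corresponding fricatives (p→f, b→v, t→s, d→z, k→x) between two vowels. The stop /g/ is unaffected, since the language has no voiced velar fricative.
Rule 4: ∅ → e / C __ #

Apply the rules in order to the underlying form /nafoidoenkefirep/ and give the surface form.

navoizoenkeverepe

Rule 1 (intervocalic voicing): /f/ is a voiceless obstruent between vowels /a/ and /o/, so it voices to [v]. /f/ is a voiceless obstruent between vowels /e/ and /i/, so it voices to [v]. /nafoidoenkefirep/ → navoidoenkevirep.
Rule 2 (pre-rhotic lowering): /i/ is a high vowel immediately before /r/, so it lowers to [e]. /navoidoenkevirep/ → navoidoenkeverep.
Rule 3 (intervocalic spirantization): /d/ is a stop between vowels /i/ and /o/, so it spirantizes to the fricative [z]. /navoidoenkeverep/ → navoizoenkeverep.
Rule 4 (final e-epenthesis): the form ends in the consonant /p/, so [e] is inserted word-finally. /navoizoenkeverep/ → navoizoenkeverepe.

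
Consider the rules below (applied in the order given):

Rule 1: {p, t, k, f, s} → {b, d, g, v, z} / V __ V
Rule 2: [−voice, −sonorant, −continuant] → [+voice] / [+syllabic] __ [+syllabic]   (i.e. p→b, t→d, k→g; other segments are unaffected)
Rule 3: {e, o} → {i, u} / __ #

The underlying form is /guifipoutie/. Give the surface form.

guiviboudii

Rule 1 (intervocalic voicing): /f/ is a voiceless obstruent between vowels /i/ and /i/, so it voices to [v]. /p/ is a voiceless obstruent between vowels /i/ and /o/, so it voices to [b]. /t/ is a voiceless obstruent between vowels /u/ and /i/, so it voices to [d]. /guifipoutie/ → guiviboudie.
Rule 2 (intervocalic voicing): no segment meets the environment; /guiviboudie/ is unchanged.
Rule 3 (final vowel raising): /e/ is a mid vowel in word-final position, so it raises to [i]. /guiviboudie/ → guiviboudii.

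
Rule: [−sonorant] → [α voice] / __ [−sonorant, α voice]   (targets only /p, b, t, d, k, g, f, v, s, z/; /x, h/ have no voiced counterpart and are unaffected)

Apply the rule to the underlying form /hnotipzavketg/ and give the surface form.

/p/ precedes the voiced obstruent /z/, so it voices to [b] by assimilation.
/v/ precedes the voiceless obstruent /k/, so it devoices to [f] by assimilation.
/t/ precedes the voiced obstruent /g/, so it voices to [d] by assimilation.
The other instances of /t/, /z/, /k/, /g/ do not occur in the required environment and remain unchanged.
Surface form: [hnotibzafkedg].

hnotibzafkedg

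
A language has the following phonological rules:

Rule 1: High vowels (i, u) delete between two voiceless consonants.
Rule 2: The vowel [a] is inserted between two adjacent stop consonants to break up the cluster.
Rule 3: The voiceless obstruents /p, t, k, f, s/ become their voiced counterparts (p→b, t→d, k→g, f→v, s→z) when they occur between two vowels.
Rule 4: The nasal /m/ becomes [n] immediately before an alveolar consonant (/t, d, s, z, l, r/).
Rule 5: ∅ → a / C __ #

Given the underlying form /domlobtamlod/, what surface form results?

donlobadanloda

Rule 1 (high vowel syncope): no segment meets the environment; /domlobtamlod/ is unchanged.
Rule 2 (stop-cluster a-epenthesis): /b/ and /t/ form a stop–stop cluster, so [a] is inserted between them. /domlobtamlod/ → domlobatamlod.
Rule 3 (intervocalic voicing): /t/ is a voiceless obstruent between vowels /a/ and /a/, so it voices to [d]. /domlobatamlod/ → domlobadamlod.
Rule 4 (nasal place assimilation): /m/ precedes the alveolar consonant /l/, so it assimilates in place to [n]. /m/ precedes the alveolar consonant /l/, so it assimilates in place to [n]. /domlobadamlod/ → donlobadanlod.
Rule 5 (final a-epenthesis): the form ends in the consonant /d/, so [a] is inserted word-finally. /donlobadanlod/ → donlobadanloda.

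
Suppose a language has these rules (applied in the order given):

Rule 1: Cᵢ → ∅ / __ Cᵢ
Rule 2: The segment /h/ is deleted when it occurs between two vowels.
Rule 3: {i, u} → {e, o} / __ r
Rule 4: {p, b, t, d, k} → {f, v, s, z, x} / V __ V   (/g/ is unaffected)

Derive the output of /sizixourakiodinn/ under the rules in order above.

sizixooraxiozin

Rule 1 (degemination): /nn/ is a geminate; the first /n/ deletes. /sizixourakiodinn/ → sizixourakiodin.
Rule 2 (intervocalic h-deletion): no segment meets the environment; /sizixourakiodin/ is unchanged.
Rule 3 (pre-rhotic lowering): /u/ is a high vowel immediately before /r/, so it lowers to [o]. /sizixourakiodin/ → sizixoorakiodin.
Rule 4 (intervocalic spirantization): /k/ is a stop between vowels /a/ and /i/, so it spirantizes to the fricative [x]. /d/ is a stop between vowels /o/ and /i/, so it spirantizes to the fricative [z]. /sizixoorakiodin/ → sizixooraxiozin.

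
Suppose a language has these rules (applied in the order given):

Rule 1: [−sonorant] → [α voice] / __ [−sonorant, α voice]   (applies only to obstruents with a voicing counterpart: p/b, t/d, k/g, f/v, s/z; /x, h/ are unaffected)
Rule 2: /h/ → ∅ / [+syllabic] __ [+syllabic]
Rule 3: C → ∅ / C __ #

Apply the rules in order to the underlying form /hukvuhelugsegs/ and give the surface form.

Rule 1 (regressive voicing assimilation): /k/ precedes the voiced obstruent /v/, so it voices to [g] by assimilation. /g/ precedes the voiceless obstruent /s/, so it devoices to [k] by assimilation. /g/ precedes the voiceless obstruent /s/, so it devoices to [k] by assimilation. /hukvuhelugsegs/ → hugvuhelukseks.
Rule 2 (intervocalic h-deletion): /h/ occurs between vowels /u/ and /e/, so it deletes. /hugvuhelukseks/ → hugvuelukseks.
Rule 3 (final cluster simplification): /s/ is the second consonant of a word-final cluster /ks/, so it deletes. /hugvuelukseks/ → hugvueluksek.

hugvueluksek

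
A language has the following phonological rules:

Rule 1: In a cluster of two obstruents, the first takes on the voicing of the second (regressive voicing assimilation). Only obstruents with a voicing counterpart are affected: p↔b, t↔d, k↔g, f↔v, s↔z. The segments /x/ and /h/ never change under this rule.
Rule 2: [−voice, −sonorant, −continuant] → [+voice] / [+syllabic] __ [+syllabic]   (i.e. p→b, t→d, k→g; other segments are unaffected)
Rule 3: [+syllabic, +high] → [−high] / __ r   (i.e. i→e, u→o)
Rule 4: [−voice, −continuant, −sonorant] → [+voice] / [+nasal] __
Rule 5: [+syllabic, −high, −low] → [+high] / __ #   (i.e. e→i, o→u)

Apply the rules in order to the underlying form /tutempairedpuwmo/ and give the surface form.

Rule 1 (regressive voicing assimilation): /d/ precedes the voiceless obstruent /p/, so it devoices to [t] by assimilation. /tutempairedpuwmo/ → tutempairetpuwmo.
Rule 2 (intervocalic voicing): /t/ is a voiceless stop between vowels /u/ and /e/, so it voices to [d]. /tutempairetpuwmo/ → tudempairetpuwmo.
Rule 3 (pre-rhotic lowering): /i/ is a high vowel immediately before /r/, so it lowers to [e]. /tudempairetpuwmo/ → tudempaeretpuwmo.
Rule 4 (post-nasal voicing): /p/ is a voiceless stop immediately after the nasal /m/, so it voices to [b]. /tudempaeretpuwmo/ → tudembaeretpuwmo.
Rule 5 (final vowel raising): /o/ is a mid vowel in word-final position, so it raises to [u]. /tudembaeretpuwmo/ → tudembaeretpuwmu.

tudembaeretpuwmu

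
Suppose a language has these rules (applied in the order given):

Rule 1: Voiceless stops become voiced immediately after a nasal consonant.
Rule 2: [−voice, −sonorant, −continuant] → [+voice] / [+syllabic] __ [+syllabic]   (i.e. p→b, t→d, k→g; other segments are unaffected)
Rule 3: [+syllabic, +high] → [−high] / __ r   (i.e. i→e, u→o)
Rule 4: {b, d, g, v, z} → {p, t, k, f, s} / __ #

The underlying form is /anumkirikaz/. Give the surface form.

anumgerigas

Rule 1 (post-nasal voicing): /k/ is a voiceless stop immediately after the nasal /m/, so it voices to [g]. /anumkirikaz/ → anumgirikaz.
Rule 2 (intervocalic voicing): /k/ is a voiceless stop between vowels /i/ and /a/, so it voices to [g]. /anumgirikaz/ → anumgirigaz.
Rule 3 (pre-rhotic lowering): /i/ is a high vowel immediately before /r/, so it lowers to [e]. /anumgirigaz/ → anumgerigaz.
Rule 4 (final devoicing): /z/ is a voiced obstruent in word-final position, so it devoices to [s]. /anumgerigaz/ → anumgerigas.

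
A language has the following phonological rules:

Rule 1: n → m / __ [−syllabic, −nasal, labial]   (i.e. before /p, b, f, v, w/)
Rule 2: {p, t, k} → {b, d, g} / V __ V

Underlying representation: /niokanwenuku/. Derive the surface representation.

niogamwenugu

Rule 1 (nasal place assimilation): /n/ precedes the labial consonant /w/, so it assimilates in place to [m]. /niokanwenuku/ → niokamwenuku.
Rule 2 (intervocalic voicing): /k/ is a voiceless stop between vowels /o/ and /a/, so it voices to [g]. /k/ is a voiceless stop between vowels /u/ and /u/, so it voices to [g]. /niokamwenuku/ → niogamwenugu.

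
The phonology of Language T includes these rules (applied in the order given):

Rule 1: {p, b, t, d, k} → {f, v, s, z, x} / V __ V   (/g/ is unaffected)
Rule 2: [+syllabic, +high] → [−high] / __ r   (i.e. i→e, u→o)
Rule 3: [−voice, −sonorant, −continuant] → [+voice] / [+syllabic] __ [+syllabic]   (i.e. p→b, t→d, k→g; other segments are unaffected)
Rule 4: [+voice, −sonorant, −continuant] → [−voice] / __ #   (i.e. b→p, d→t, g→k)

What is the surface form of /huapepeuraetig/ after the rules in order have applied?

huafefeoraesik

Rule 1 (intervocalic spirantization): /p/ is a stop between vowels /a/ and /e/, so it spirantizes to the fricative [f]. /p/ is a stop between vowels /e/ and /e/, so it spirantizes to the fricative [f]. /t/ is a stop between vowels /e/ and /i/, so it spirantizes to the fricative [s]. /huapepeuraetig/ → huafefeuraesig.
Rule 2 (pre-rhotic lowering): /u/ is a high vowel immediately before /r/, so it lowers to [o]. /huafefeuraesig/ → huafefeoraesig.
Rule 3 (intervocalic voicing): no segment meets the environment; /huafefeoraesig/ is unchanged.
Rule 4 (final devoicing): /g/ is a voiced stop in word-final position, so it devoices to [k]. /huafefeoraesig/ → huafefeoraesik.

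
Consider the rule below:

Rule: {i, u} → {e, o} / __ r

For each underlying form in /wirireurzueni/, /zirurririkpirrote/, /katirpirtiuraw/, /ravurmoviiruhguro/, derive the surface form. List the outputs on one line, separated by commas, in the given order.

/wirireurzueni/: /i/ is a high vowel immediately before /r/, so it lowers to [e]. /i/ is a high vowel immediately before /r/, so it lowers to [e]. /u/ is a high vowel immediately before /r/, so it lowers to [o]. → [werereorzueni].
/zirurririkpirrote/: /i/ is a high vowel immediately before /r/, so it lowers to [e]. /u/ is a high vowel immediately before /r/, so it lowers to [o]. /i/ is a high vowel immediately before /r/, so it lowers to [e]. /i/ is a high vowel immediately before /r/, so it lowers to [e]. → [zerorrerikperrote].
/katirpirtiuraw/: /i/ is a high vowel immediately before /r/, so it lowers to [e]. /i/ is a high vowel immediately before /r/, so it lowers to [e]. /u/ is a high vowel immediately before /r/, so it lowers to [o]. → [katerpertioraw].
/ravurmoviiruhguro/: /u/ is a high vowel immediately before /r/, so it lowers to [o]. /i/ is a high vowel immediately before /r/, so it lowers to [e]. /u/ is a high vowel immediately before /r/, so it lowers to [o]. → [ravormovieruhgoro].

werereorzueni, zerorrerikperrote, katerpertioraw, ravormovieruhgoro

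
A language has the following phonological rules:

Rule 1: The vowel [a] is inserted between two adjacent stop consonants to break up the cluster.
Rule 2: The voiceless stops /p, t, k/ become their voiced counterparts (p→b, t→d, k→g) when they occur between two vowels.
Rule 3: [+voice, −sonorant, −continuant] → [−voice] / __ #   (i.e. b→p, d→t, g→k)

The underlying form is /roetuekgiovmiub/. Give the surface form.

roeduegagiovmiup

Rule 1 (stop-cluster a-epenthesis): /k/ and /g/ form a stop–stop cluster, so [a] is inserted between them. /roetuekgiovmiub/ → roetuekagiovmiub.
Rule 2 (intervocalic voicing): /t/ is a voiceless stop between vowels /e/ and /u/, so it voices to [d]. /k/ is a voiceless stop between vowels /e/ and /a/, so it voices to [g]. /roetuekagiovmiub/ → roeduegagiovmiub.
Rule 3 (final devoicing): /b/ is a voiced stop in word-final position, so it devoices to [p]. /roeduegagiovmiub/ → roeduegagiovmiup.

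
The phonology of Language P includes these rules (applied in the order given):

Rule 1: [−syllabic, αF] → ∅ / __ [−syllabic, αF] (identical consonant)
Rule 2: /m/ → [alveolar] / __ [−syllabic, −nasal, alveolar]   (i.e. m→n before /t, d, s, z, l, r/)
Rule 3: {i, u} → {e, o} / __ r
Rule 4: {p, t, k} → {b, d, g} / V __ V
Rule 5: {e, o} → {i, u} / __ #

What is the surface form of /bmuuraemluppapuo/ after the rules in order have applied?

Rule 1 (degemination): /pp/ is a geminate; the first /p/ deletes. /bmuuraemluppapuo/ → bmuuraemlupapuo.
Rule 2 (nasal place assimilation): /m/ precedes the alveolar consonant /l/, so it assimilates in place to [n]. /bmuuraemlupapuo/ → bmuuraenlupapuo.
Rule 3 (pre-rhotic lowering): /u/ is a high vowel immediately before /r/, so it lowers to [o]. /bmuuraenlupapuo/ → bmuoraenlupapuo.
Rule 4 (intervocalic voicing): /p/ is a voiceless stop between vowels /u/ and /a/, so it voices to [b]. /p/ is a voiceless stop between vowels /a/ and /u/, so it voices to [b]. /bmuoraenlupapuo/ → bmuoraenlubabuo.
Rule 5 (final vowel raising): /o/ is a mid vowel in word-final position, so it raises to [u]. /bmuoraenlubabuo/ → bmuoraenlubabuu.

bmuoraenlubabuu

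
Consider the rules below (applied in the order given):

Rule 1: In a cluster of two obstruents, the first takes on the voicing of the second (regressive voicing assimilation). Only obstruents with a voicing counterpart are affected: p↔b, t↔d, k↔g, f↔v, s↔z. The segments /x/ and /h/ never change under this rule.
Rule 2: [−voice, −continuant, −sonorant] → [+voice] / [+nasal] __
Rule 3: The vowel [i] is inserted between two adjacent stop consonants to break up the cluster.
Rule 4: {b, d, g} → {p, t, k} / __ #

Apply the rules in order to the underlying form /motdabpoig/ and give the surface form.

modidapipoik

Rule 1 (regressive voicing assimilation): /t/ precedes the voiced obstruent /d/, so it voices to [d] by assimilation. /b/ precedes the voiceless obstruent /p/, so it devoices to [p] by assimilation. /motdabpoig/ → moddappoig.
Rule 2 (post-nasal voicing): no segment meets the environment; /moddappoig/ is unchanged.
Rule 3 (stop-cluster i-epenthesis): /d/ and /d/ form a stop–stop cluster, so [i] is inserted between them. /p/ and /p/ form a stop–stop cluster, so [i] is inserted between them. /moddappoig/ → modidapipoig.
Rule 4 (final devoicing): /g/ is a voiced stop in word-final position, so it devoices to [k]. /modidapipoig/ → modidapipoik.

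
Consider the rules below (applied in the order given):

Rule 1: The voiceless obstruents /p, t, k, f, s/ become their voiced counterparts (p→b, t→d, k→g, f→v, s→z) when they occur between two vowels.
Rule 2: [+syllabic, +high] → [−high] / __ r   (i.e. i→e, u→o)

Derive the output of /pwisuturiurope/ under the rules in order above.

Rule 1 (intervocalic voicing): /s/ is a voiceless obstruent between vowels /i/ and /u/, so it voices to [z]. /t/ is a voiceless obstruent between vowels /u/ and /u/, so it voices to [d]. /p/ is a voiceless obstruent between vowels /o/ and /e/, so it voices to [b]. /pwisuturiurope/ → pwizuduriurobe.
Rule 2 (pre-rhotic lowering): /u/ is a high vowel immediately before /r/, so it lowers to [o]. /u/ is a high vowel immediately before /r/, so it lowers to [o]. /pwizuduriurobe/ → pwizudoriorobe.

pwizudoriorobe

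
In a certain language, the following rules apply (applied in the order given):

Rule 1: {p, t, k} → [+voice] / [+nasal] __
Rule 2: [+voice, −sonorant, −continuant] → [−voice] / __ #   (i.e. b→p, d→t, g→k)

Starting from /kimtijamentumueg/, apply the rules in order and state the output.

Rule 1 (post-nasal voicing): /t/ is a voiceless stop immediately after the nasal /m/, so it voices to [d]. /t/ is a voiceless stop immediately after the nasal /n/, so it voices to [d]. /kimtijamentumueg/ → kimdijamendumueg.
Rule 2 (final devoicing): /g/ is a voiced stop in word-final position, so it devoices to [k]. /kimdijamendumueg/ → kimdijamendumuek.

kimdijamendumuek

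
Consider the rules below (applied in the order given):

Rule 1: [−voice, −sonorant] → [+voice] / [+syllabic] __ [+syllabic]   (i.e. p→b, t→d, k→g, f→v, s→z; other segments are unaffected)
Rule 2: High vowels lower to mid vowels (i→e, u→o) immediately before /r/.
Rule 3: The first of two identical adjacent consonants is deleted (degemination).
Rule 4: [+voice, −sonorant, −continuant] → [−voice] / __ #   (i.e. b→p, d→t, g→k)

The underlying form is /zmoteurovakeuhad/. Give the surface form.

Rule 1 (intervocalic voicing): /t/ is a voiceless obstruent between vowels /o/ and /e/, so it voices to [d]. /k/ is a voiceless obstruent between vowels /a/ and /e/, so it voices to [g]. /zmoteurovakeuhad/ → zmodeurovageuhad.
Rule 2 (pre-rhotic lowering): /u/ is a high vowel immediately before /r/, so it lowers to [o]. /zmodeurovageuhad/ → zmodeorovageuhad.
Rule 3 (degemination): no segment meets the environment; /zmodeorovageuhad/ is unchanged.
Rule 4 (final devoicing): /d/ is a voiced stop in word-final position, so it devoices to [t]. /zmodeorovageuhad/ → zmodeorovageuhat.

zmodeorovageuhat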